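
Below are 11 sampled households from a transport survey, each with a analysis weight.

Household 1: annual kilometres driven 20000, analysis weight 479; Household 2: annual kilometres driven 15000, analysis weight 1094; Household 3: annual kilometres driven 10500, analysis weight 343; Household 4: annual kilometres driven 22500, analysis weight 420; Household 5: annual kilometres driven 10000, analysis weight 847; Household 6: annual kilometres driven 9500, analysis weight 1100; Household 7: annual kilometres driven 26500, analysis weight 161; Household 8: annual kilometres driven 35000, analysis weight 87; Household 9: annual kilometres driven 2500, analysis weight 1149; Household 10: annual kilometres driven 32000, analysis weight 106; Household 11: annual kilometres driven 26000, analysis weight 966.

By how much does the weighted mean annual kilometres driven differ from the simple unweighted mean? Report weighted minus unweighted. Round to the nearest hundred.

-4700

Unweighted sum = 20000 + 15000 + 10500 + 22500 + 10000 + 9500 + 26500 + 35000 + 2500 + 32000 + 26000 = 209500
Unweighted mean = 209500 / 11 = 19045.455
Weighted sum = 20000×479 + 15000×1094 + 10500×343 + 22500×420 + 10000×847 + 9500×1100 + 26500×161 + 35000×87 + 2500×1149 + 32000×106 + 26000×966
  = 9580000 + 16410000 + 3601500 + 9450000 + 8470000 + 10450000 + 4266500 + 3045000 + 2872500 + 3392000 + 25116000 = 96653500
Sum of weights = 6752
Weighted mean = 96653500 / 6752 = 14314.796
Difference (weighted minus unweighted) = -4730.6589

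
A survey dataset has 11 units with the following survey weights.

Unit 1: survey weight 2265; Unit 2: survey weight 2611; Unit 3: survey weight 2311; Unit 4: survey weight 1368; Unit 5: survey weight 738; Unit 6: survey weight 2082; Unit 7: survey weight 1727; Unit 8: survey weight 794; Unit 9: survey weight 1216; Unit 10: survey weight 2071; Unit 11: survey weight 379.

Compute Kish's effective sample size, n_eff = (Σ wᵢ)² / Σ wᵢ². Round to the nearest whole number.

Σ wᵢ = 2265 + 2611 + 2311 + 1368 + 738 + 2082 + 1727 + 794 + 1216 + 2071 + 379 = 17562
Σ wᵢ² = 33563362
n_eff = 17562² / 33563362 = 308423844 / 33563362 = 9.1893012

9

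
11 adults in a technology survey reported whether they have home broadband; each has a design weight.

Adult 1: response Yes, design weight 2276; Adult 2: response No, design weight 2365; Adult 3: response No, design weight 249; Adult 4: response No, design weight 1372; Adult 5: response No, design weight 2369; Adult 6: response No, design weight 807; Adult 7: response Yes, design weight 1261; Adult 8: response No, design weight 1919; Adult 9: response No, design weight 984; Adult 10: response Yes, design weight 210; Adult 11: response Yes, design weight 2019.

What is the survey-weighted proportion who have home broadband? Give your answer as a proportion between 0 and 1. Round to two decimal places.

0.36

Sum of weights for 'Yes' = 2276 + 1261 + 210 + 2019 = 5766
Total weight = 2276 + 2365 + 249 + 1372 + 2369 + 807 + 1261 + 1919 + 984 + 210 + 2019 = 15831
Weighted proportion = 5766 / 15831 = 0.3642221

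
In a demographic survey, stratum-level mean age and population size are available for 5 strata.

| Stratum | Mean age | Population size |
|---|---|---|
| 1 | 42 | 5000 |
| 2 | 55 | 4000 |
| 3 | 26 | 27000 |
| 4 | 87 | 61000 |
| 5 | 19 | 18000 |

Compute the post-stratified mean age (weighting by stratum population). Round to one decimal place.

59.0

Σ Nₕ·x̄ₕ = 42×5000 + 55×4000 + 26×27000 + 87×61000 + 19×18000
  = 210000 + 220000 + 702000 + 5307000 + 342000 = 6781000
Σ Nₕ = 5000 + 4000 + 27000 + 61000 + 18000 = 115000
Overall mean = 6781000 / 115000 = 58.965217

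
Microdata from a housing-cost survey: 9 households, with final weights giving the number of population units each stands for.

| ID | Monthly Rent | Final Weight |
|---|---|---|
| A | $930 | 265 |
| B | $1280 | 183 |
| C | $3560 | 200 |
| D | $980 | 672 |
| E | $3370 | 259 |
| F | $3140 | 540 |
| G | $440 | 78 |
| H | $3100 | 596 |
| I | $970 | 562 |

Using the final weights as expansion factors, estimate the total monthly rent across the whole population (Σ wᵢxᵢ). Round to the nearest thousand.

Weighted total = 930×265 + 1280×183 + 3560×200 + 980×672 + 3370×259 + 3140×540 + 440×78 + 3100×596 + 970×562
  = 246450 + 234240 + 712000 + 658560 + 872830 + 1695600 + 34320 + 1847600 + 545140 = 6846740

6847000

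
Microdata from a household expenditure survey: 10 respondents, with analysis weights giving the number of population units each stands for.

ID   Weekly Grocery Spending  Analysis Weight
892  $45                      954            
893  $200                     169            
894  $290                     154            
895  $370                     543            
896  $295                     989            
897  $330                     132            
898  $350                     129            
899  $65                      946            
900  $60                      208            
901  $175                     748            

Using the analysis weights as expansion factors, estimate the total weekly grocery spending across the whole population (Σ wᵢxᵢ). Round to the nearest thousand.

Weighted total = 45×954 + 200×169 + 290×154 + 370×543 + 295×989 + 330×132 + 350×129 + 65×946 + 60×208 + 175×748
  = 907635

908000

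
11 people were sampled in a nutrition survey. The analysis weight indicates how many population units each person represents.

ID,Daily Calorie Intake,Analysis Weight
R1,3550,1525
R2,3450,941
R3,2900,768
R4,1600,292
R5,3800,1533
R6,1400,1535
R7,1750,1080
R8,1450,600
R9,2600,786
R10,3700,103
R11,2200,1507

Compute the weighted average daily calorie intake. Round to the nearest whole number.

2608

Weighted sum = 3550×1525 + 3450×941 + 2900×768 + 1600×292 + 3800×1533 + 1400×1535 + 1750×1080 + 1450×600 + 2600×786 + 3700×103 + 2200×1507
  = 5413750 + 3246450 + 2227200 + 467200 + 5825400 + 2149000 + 1890000 + 870000 + 2043600 + 381100 + 3315400 = 27829100
Sum of weights = 10670
Weighted mean = 27829100 / 10670 = 2608.1631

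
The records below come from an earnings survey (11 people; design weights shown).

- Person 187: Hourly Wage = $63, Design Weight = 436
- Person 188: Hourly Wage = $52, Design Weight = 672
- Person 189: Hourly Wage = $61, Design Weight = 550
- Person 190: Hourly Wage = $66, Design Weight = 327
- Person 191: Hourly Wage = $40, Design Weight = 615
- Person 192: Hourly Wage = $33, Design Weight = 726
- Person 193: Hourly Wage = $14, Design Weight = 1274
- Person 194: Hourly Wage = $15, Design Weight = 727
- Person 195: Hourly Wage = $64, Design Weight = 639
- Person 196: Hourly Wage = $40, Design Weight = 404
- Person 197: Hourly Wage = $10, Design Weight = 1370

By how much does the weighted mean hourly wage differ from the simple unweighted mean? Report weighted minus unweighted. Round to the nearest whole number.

-7

Unweighted sum = 458
Unweighted mean = 458 / 11 = 41.636364
Weighted sum = 63×436 + 52×672 + 61×550 + 66×327 + 40×615 + 33×726 + 14×1274 + 15×727 + 64×639 + 40×404 + 10×1370
  = 27468 + 34944 + 33550 + 21582 + 24600 + 23958 + 17836 + 10905 + 40896 + 16160 + 13700 = 265599
Sum of weights = 436 + 672 + 550 + 327 + 615 + 726 + 1274 + 727 + 639 + 404 + 1370 = 7740
Weighted mean = 265599 / 7740 = 34.315116
Difference (weighted minus unweighted) = -7.3212474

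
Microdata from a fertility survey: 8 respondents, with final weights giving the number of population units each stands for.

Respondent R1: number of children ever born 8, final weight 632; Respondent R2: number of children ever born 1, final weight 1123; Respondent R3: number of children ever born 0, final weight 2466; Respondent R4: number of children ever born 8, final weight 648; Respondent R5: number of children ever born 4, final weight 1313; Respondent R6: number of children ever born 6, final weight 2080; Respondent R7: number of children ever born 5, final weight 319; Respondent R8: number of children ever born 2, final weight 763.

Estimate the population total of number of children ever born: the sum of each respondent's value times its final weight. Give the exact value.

32216

Weighted total = 8×632 + 1×1123 + 0×2466 + 8×648 + 4×1313 + 6×2080 + 5×319 + 2×763
  = 32216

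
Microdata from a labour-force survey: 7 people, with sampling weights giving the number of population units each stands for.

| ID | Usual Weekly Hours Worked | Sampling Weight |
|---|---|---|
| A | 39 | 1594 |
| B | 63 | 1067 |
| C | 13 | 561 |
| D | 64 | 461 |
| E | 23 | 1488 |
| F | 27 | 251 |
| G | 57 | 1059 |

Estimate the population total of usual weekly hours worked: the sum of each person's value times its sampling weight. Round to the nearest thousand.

268000

Weighted total = 39×1594 + 63×1067 + 13×561 + 64×461 + 23×1488 + 27×251 + 57×1059
  = 267548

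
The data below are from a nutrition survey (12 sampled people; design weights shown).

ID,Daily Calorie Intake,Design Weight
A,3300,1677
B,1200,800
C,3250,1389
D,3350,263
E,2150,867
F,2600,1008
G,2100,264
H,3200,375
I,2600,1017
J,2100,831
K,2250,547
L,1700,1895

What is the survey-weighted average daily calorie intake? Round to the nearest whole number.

2467

Weighted sum = 3300×1677 + 1200×800 + 3250×1389 + 3350×263 + 2150×867 + 2600×1008 + 2100×264 + 3200×375 + 2600×1017 + 2100×831 + 2250×547 + 1700×1895
  = 5534100 + 960000 + 4514250 + 881050 + 1864050 + 2620800 + 554400 + 1200000 + 2644200 + 1745100 + 1230750 + 3221500 = 26970200
Sum of weights = 10933
Weighted mean = 26970200 / 10933 = 2466.8618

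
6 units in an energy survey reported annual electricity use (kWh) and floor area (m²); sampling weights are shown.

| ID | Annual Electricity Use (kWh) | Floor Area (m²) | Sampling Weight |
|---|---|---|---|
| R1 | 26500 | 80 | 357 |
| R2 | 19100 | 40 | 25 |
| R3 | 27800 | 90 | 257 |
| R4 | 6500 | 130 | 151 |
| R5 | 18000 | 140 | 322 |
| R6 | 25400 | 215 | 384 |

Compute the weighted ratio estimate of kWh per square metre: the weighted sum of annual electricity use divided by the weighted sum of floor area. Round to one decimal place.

Σ wᵢ·y = 26500×357 + 19100×25 + 27800×257 + 6500×151 + 18000×322 + 25400×384
  = 9460500 + 477500 + 7144600 + 981500 + 5796000 + 9753600 = 33613700
Σ wᵢ·x = 80×357 + 40×25 + 90×257 + 130×151 + 140×322 + 215×384
  = 28560 + 1000 + 23130 + 19630 + 45080 + 82560 = 199960
Ratio = 33613700 / 199960 = 168.10212

168.1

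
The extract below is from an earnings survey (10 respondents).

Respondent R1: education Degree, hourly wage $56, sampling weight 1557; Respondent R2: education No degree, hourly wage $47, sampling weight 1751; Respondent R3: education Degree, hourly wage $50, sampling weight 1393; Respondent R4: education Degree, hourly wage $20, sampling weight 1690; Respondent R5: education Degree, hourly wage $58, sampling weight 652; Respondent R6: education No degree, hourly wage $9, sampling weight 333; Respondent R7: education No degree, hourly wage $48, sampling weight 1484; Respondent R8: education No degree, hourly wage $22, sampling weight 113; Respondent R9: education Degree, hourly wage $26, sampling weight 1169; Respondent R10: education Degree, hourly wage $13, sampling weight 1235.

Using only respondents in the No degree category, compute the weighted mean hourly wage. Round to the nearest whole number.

No degree rows: R2, R6, R7, R8
Weighted sum = 47×1751 + 9×333 + 48×1484 + 22×113
  = 159012
Sum of weights = 3681
Weighted mean = 159012 / 3681 = 43.198044

43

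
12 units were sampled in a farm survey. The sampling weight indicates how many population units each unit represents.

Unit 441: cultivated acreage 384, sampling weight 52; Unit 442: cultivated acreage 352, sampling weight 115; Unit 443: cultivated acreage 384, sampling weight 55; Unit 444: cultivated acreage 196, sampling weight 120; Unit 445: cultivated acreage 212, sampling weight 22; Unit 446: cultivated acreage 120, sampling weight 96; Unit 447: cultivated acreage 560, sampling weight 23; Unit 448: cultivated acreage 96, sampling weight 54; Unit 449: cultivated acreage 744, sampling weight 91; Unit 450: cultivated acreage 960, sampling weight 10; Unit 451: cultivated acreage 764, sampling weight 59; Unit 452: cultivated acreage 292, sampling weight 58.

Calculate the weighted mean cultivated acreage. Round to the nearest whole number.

369

Weighted sum = 384×52 + 352×115 + 384×55 + 196×120 + 212×22 + 120×96 + 560×23 + 96×54 + 744×91 + 960×10 + 764×59 + 292×58
  = 278652
Sum of weights = 52 + 115 + 55 + 120 + 22 + 96 + 23 + 54 + 91 + 10 + 59 + 58 = 755
Weighted mean = 278652 / 755 = 369.0755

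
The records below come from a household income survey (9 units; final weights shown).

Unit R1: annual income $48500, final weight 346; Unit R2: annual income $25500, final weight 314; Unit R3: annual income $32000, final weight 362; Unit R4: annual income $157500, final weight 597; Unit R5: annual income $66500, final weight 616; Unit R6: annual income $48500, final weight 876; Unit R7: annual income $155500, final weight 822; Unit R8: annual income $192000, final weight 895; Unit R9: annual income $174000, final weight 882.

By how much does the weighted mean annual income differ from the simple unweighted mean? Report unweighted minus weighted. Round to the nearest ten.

Unweighted sum = 48500 + 25500 + 32000 + 157500 + 66500 + 48500 + 155500 + 192000 + 174000 = 900000
Unweighted mean = 900000 / 9 = 100000
Weighted sum = 48500×346 + 25500×314 + 32000×362 + 157500×597 + 66500×616 + 48500×876 + 155500×822 + 192000×895 + 174000×882
  = 666978500
Sum of weights = 346 + 314 + 362 + 597 + 616 + 876 + 822 + 895 + 882 = 5710
Weighted mean = 666978500 / 5710 = 116808.84
Difference (unweighted minus weighted) = -16808.844

-16810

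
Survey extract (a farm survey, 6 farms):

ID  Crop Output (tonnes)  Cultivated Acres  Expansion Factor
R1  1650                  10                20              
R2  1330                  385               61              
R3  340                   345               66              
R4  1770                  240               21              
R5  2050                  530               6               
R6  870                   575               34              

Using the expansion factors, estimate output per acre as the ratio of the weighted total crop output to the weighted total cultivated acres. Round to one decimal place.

2.9

Σ wᵢ·y = 1650×20 + 1330×61 + 340×66 + 1770×21 + 2050×6 + 870×34
  = 33000 + 81130 + 22440 + 37170 + 12300 + 29580 = 215620
Σ wᵢ·x = 74225
Ratio = 215620 / 74225 = 2.9049512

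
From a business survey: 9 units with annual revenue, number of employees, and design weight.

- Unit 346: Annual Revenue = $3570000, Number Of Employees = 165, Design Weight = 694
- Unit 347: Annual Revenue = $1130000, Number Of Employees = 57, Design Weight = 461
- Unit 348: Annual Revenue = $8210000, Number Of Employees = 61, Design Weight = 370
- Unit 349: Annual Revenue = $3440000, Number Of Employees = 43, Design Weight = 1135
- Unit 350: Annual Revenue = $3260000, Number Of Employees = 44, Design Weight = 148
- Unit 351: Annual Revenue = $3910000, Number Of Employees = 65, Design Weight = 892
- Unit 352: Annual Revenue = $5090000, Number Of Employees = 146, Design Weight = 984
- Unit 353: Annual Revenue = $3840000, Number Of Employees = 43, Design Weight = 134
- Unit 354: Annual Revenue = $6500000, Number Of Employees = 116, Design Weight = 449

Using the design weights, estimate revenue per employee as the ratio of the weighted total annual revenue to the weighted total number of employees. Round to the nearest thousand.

47000

Σ wᵢ·y = 3570000×694 + 1130000×461 + 8210000×370 + 3440000×1135 + 3260000×148 + 3910000×892 + 5090000×984 + 3840000×134 + 6500000×449
  = 22352430000
Σ wᵢ·x = 165×694 + 57×461 + 61×370 + 43×1135 + 44×148 + 65×892 + 146×984 + 43×134 + 116×449
  = 114510 + 26277 + 22570 + 48805 + 6512 + 57980 + 143664 + 5762 + 52084 = 478164
Ratio = 22352430000 / 478164 = 46746.367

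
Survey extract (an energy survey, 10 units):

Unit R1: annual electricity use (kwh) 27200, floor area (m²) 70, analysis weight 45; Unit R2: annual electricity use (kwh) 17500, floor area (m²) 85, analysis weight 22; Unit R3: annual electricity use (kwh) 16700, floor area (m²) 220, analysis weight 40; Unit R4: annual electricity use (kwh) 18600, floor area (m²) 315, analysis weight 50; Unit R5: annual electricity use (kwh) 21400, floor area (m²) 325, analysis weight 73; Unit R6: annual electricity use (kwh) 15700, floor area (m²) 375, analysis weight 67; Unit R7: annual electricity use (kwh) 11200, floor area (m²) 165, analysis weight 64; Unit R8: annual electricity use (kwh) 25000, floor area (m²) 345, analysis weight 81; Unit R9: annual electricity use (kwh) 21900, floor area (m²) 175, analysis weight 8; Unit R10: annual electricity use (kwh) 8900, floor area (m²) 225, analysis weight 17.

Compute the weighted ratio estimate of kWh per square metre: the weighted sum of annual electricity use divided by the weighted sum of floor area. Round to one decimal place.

72.8

Σ wᵢ·y = 27200×45 + 17500×22 + 16700×40 + 18600×50 + 21400×73 + 15700×67 + 11200×64 + 25000×81 + 21900×8 + 8900×17
  = 8889400
Σ wᵢ·x = 70×45 + 85×22 + 220×40 + 315×50 + 325×73 + 375×67 + 165×64 + 345×81 + 175×8 + 225×17
  = 3150 + 1870 + 8800 + 15750 + 23725 + 25125 + 10560 + 27945 + 1400 + 3825 = 122150
Ratio = 8889400 / 122150 = 72.774458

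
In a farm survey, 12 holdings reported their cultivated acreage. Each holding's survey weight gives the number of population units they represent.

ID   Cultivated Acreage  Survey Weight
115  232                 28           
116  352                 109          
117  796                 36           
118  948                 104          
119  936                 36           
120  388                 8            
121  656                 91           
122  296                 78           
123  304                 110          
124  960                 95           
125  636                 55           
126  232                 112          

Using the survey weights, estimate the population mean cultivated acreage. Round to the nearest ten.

550

Weighted sum = 232×28 + 352×109 + 796×36 + 948×104 + 936×36 + 388×8 + 656×91 + 296×78 + 304×110 + 960×95 + 636×55 + 232×112
  = 6496 + 38368 + 28656 + 98592 + 33696 + 3104 + 59696 + 23088 + 33440 + 91200 + 34980 + 25984 = 477300
Sum of weights = 28 + 109 + 36 + 104 + 36 + 8 + 91 + 78 + 110 + 95 + 55 + 112 = 862
Weighted mean = 477300 / 862 = 553.7123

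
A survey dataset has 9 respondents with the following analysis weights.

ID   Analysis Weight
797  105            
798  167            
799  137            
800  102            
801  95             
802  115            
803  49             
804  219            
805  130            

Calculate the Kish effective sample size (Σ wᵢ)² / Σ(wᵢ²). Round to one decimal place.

7.9

Σ wᵢ = 105 + 167 + 137 + 102 + 95 + 115 + 49 + 219 + 130 = 1119
Σ wᵢ² = 11025 + 27889 + 18769 + 10404 + 9025 + 13225 + 2401 + 47961 + 16900 = 157599
n_eff = 1119² / 157599 = 1252161 / 157599 = 7.9452344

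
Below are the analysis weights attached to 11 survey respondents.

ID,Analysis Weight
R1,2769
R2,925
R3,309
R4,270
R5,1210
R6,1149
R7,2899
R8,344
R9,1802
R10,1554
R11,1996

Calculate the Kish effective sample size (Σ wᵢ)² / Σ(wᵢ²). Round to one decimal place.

7.8

Σ wᵢ = 2769 + 925 + 309 + 270 + 1210 + 1149 + 2899 + 344 + 1802 + 1554 + 1996 = 15227
Σ wᵢ² = 29644341
n_eff = 15227² / 29644341 = 231861529 / 29644341 = 7.8214432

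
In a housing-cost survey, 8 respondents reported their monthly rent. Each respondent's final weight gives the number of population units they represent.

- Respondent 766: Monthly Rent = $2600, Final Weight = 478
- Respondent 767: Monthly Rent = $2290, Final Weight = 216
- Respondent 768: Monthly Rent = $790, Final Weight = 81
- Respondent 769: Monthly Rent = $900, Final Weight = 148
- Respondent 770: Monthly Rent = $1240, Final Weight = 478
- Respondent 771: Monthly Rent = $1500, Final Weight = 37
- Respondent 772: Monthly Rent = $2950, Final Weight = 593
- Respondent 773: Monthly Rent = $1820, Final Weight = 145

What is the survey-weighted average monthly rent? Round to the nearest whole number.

Weighted sum = 2600×478 + 2290×216 + 790×81 + 900×148 + 1240×478 + 1500×37 + 2950×593 + 1820×145
  = 4596100
Sum of weights = 478 + 216 + 81 + 148 + 478 + 37 + 593 + 145 = 2176
Weighted mean = 4596100 / 2176 = 2112.1783

2112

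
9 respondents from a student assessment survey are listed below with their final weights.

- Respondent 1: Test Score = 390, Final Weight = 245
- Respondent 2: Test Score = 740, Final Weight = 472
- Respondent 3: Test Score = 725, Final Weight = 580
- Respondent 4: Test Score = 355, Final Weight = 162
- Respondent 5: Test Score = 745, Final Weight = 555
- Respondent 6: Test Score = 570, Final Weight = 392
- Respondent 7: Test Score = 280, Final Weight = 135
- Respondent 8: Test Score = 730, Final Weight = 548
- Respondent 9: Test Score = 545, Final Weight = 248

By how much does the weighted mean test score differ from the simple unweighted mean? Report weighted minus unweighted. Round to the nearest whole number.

75

Unweighted sum = 390 + 740 + 725 + 355 + 745 + 570 + 280 + 730 + 545 = 5080
Unweighted mean = 5080 / 9 = 564.44444
Weighted sum = 390×245 + 740×472 + 725×580 + 355×162 + 745×555 + 570×392 + 280×135 + 730×548 + 545×248
  = 95550 + 349280 + 420500 + 57510 + 413475 + 223440 + 37800 + 400040 + 135160 = 2132755
Sum of weights = 3337
Weighted mean = 2132755 / 3337 = 639.12346
Difference (weighted minus unweighted) = 74.67902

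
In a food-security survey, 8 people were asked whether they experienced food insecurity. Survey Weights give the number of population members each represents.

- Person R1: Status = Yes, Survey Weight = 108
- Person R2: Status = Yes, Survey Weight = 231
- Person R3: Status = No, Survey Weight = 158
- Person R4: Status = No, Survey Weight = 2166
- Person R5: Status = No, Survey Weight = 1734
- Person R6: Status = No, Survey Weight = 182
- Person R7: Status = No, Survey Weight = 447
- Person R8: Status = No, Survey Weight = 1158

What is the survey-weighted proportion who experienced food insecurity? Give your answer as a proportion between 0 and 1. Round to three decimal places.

0.055

Sum of weights for 'Yes' = 108 + 231 = 339
Total weight = 108 + 231 + 158 + 2166 + 1734 + 182 + 447 + 1158 = 6184
Weighted proportion = 339 / 6184 = 0.054818887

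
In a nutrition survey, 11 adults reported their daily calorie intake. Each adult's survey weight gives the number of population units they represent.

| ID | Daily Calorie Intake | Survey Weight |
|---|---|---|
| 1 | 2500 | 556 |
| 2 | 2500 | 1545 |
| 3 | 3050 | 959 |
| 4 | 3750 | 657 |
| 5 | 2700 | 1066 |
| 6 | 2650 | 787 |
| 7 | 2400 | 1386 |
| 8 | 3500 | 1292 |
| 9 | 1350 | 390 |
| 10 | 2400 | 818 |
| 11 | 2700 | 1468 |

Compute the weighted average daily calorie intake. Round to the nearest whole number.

Weighted sum = 2500×556 + 2500×1545 + 3050×959 + 3750×657 + 2700×1066 + 2650×787 + 2400×1386 + 3500×1292 + 1350×390 + 2400×818 + 2700×1468
  = 1390000 + 3862500 + 2924950 + 2463750 + 2878200 + 2085550 + 3326400 + 4522000 + 526500 + 1963200 + 3963600 = 29906650
Sum of weights = 556 + 1545 + 959 + 657 + 1066 + 787 + 1386 + 1292 + 390 + 818 + 1468 = 10924
Weighted mean = 29906650 / 10924 = 2737.7014

2738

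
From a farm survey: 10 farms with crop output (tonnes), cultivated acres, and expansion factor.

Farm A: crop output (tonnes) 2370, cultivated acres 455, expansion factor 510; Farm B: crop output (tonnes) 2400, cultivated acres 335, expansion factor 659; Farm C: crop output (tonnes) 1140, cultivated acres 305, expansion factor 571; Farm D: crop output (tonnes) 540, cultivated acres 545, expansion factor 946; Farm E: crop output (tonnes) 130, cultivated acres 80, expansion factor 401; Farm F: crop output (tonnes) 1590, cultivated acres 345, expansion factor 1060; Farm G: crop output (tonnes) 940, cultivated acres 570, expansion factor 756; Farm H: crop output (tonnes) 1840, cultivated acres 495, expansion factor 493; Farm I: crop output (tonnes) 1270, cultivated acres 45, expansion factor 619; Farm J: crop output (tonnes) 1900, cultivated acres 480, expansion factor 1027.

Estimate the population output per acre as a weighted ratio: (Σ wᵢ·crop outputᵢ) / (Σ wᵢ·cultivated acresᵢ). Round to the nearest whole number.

Σ wᵢ·y = 2370×510 + 2400×659 + 1140×571 + 540×946 + 130×401 + 1590×1060 + 940×756 + 1840×493 + 1270×619 + 1900×1027
  = 1208700 + 1581600 + 650940 + 510840 + 52130 + 1685400 + 710640 + 907120 + 786130 + 1951300 = 10044800
Σ wᵢ·x = 2736090
Ratio = 10044800 / 2736090 = 3.6712243

4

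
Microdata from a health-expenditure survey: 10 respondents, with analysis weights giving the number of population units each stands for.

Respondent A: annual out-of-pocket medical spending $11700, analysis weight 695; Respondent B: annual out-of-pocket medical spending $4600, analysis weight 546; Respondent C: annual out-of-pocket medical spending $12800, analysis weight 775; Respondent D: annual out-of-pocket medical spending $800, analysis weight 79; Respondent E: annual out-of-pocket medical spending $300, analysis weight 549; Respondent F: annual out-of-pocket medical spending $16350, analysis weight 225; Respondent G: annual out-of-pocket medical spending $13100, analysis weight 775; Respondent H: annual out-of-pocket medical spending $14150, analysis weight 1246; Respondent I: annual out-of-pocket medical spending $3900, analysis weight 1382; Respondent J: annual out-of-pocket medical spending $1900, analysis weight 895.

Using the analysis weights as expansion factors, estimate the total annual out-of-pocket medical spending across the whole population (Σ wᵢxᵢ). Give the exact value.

Weighted total = 11700×695 + 4600×546 + 12800×775 + 800×79 + 300×549 + 16350×225 + 13100×775 + 14150×1246 + 3900×1382 + 1900×895
  = 8131500 + 2511600 + 9920000 + 63200 + 164700 + 3678750 + 10152500 + 17630900 + 5389800 + 1700500 = 59343450

59343450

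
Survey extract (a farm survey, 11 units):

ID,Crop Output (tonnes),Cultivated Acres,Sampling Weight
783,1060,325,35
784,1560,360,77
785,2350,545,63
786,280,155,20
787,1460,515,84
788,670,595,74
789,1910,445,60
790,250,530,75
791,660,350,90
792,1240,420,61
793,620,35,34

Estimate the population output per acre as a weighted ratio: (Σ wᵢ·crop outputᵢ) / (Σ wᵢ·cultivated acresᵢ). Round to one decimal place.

Σ wᵢ·y = 1060×35 + 1560×77 + 2350×63 + 280×20 + 1460×84 + 670×74 + 1910×60 + 250×75 + 660×90 + 1240×61 + 620×34
  = 37100 + 120120 + 148050 + 5600 + 122640 + 49580 + 114600 + 18750 + 59400 + 75640 + 21080 = 772560
Σ wᵢ·x = 325×35 + 360×77 + 545×63 + 155×20 + 515×84 + 595×74 + 445×60 + 530×75 + 350×90 + 420×61 + 35×34
  = 11375 + 27720 + 34335 + 3100 + 43260 + 44030 + 26700 + 39750 + 31500 + 25620 + 1190 = 288580
Ratio = 772560 / 288580 = 2.6771086

2.7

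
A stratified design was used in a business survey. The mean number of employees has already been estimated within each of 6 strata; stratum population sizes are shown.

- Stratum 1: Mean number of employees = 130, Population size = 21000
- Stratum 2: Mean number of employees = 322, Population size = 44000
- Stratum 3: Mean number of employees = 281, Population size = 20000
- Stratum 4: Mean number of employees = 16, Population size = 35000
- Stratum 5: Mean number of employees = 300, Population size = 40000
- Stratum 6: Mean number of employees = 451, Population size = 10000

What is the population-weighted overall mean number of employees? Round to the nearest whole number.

Σ Nₕ·x̄ₕ = 39588000
Σ Nₕ = 21000 + 44000 + 20000 + 35000 + 40000 + 10000 = 170000
Overall mean = 39588000 / 170000 = 232.87059

233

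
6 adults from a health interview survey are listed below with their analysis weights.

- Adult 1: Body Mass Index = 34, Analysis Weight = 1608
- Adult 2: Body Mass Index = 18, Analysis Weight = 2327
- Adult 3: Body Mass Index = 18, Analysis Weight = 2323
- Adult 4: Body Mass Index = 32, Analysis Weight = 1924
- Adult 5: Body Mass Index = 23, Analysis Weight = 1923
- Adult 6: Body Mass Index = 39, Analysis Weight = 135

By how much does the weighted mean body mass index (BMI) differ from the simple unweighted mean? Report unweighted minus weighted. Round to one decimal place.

Unweighted sum = 34 + 18 + 18 + 32 + 23 + 39 = 164
Unweighted mean = 164 / 6 = 27.333333
Weighted sum = 34×1608 + 18×2327 + 18×2323 + 32×1924 + 23×1923 + 39×135
  = 54672 + 41886 + 41814 + 61568 + 44229 + 5265 = 249434
Sum of weights = 1608 + 2327 + 2323 + 1924 + 1923 + 135 = 10240
Weighted mean = 249434 / 10240 = 24.358789
Difference (unweighted minus weighted) = 2.9745443

3.0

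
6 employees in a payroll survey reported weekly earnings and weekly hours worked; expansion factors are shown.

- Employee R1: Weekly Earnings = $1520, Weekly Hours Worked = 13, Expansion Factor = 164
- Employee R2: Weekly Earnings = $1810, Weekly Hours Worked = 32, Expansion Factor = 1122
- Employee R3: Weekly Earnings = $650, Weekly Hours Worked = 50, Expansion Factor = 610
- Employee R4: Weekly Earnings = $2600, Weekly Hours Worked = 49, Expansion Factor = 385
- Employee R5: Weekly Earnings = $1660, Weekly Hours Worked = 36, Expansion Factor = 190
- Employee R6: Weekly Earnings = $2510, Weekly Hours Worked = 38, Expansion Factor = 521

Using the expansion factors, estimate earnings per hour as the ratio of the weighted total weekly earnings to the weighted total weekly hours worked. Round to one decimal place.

Σ wᵢ·y = 1520×164 + 1810×1122 + 650×610 + 2600×385 + 1660×190 + 2510×521
  = 249280 + 2030820 + 396500 + 1001000 + 315400 + 1307710 = 5300710
Σ wᵢ·x = 13×164 + 32×1122 + 50×610 + 49×385 + 36×190 + 38×521
  = 2132 + 35904 + 30500 + 18865 + 6840 + 19798 = 114039
Ratio = 5300710 / 114039 = 46.481555

46.5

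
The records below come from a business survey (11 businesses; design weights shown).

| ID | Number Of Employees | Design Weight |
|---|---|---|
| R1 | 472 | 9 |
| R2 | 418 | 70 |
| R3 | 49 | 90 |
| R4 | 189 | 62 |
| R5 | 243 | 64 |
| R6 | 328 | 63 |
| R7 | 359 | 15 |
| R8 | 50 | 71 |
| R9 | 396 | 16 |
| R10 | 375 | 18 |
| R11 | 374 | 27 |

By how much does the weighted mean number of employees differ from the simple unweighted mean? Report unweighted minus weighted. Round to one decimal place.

Unweighted sum = 472 + 418 + 49 + 189 + 243 + 328 + 359 + 50 + 396 + 375 + 374 = 3253
Unweighted mean = 3253 / 11 = 295.72727
Weighted sum = 472×9 + 418×70 + 49×90 + 189×62 + 243×64 + 328×63 + 359×15 + 50×71 + 396×16 + 375×18 + 374×27
  = 4248 + 29260 + 4410 + 11718 + 15552 + 20664 + 5385 + 3550 + 6336 + 6750 + 10098 = 117971
Sum of weights = 505
Weighted mean = 117971 / 505 = 233.60594
Difference (unweighted minus weighted) = 62.121332

62.1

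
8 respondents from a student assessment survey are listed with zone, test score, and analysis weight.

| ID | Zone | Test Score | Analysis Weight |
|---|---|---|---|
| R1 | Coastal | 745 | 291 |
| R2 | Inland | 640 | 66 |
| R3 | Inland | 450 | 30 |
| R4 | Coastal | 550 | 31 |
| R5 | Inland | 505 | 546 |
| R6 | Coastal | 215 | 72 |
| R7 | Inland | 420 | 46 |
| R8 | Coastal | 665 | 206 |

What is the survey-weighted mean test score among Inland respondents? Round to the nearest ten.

Inland rows: R2, R3, R5, R7
Weighted sum = 640×66 + 450×30 + 505×546 + 420×46
  = 350790
Sum of weights = 688
Weighted mean = 350790 / 688 = 509.86919

510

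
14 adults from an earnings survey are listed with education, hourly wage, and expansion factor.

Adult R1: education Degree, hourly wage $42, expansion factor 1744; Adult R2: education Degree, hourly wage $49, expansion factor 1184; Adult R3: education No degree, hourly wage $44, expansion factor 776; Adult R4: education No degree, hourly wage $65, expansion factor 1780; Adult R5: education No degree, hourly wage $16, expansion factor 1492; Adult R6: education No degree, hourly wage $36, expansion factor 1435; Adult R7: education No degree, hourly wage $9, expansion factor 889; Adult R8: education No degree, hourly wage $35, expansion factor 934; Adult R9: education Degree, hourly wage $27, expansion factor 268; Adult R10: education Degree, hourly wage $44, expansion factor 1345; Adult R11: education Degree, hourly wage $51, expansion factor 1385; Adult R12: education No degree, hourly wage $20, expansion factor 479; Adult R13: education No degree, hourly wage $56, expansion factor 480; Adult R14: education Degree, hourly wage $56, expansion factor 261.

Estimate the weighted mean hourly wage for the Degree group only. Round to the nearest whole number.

46

Degree rows: R1, R2, R9, R10, R11, R14
Weighted sum = 42×1744 + 49×1184 + 27×268 + 44×1345 + 51×1385 + 56×261
  = 73248 + 58016 + 7236 + 59180 + 70635 + 14616 = 282931
Sum of weights = 1744 + 1184 + 268 + 1345 + 1385 + 261 = 6187
Weighted mean = 282931 / 6187 = 45.729918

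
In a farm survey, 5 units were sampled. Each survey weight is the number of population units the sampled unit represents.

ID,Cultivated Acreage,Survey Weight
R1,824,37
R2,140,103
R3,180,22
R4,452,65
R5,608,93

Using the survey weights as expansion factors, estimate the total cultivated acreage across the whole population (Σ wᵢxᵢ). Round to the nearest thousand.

Weighted total = 824×37 + 140×103 + 180×22 + 452×65 + 608×93
  = 30488 + 14420 + 3960 + 29380 + 56544 = 134792

135000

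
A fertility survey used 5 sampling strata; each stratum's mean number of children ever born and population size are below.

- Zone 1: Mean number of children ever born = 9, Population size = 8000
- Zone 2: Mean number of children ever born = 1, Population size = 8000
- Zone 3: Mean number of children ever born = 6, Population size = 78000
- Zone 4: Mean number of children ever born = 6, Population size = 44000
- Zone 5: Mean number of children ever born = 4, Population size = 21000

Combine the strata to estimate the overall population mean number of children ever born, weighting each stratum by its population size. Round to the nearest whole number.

6

Σ Nₕ·x̄ₕ = 9×8000 + 1×8000 + 6×78000 + 6×44000 + 4×21000
  = 72000 + 8000 + 468000 + 264000 + 84000 = 896000
Σ Nₕ = 8000 + 8000 + 78000 + 44000 + 21000 = 159000
Overall mean = 896000 / 159000 = 5.6352201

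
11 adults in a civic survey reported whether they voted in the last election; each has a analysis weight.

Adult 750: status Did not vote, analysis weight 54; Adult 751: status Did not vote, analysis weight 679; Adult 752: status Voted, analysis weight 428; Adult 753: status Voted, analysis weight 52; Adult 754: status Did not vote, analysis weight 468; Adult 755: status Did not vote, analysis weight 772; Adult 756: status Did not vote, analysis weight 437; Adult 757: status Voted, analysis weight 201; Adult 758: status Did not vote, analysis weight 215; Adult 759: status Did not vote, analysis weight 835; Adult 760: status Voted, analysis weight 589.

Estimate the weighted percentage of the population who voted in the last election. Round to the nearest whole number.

Sum of weights for 'Voted' = 428 + 52 + 201 + 589 = 1270
Total weight = 4730
Weighted proportion = 1270 / 4730 = 0.26849894 → 26.849894%

27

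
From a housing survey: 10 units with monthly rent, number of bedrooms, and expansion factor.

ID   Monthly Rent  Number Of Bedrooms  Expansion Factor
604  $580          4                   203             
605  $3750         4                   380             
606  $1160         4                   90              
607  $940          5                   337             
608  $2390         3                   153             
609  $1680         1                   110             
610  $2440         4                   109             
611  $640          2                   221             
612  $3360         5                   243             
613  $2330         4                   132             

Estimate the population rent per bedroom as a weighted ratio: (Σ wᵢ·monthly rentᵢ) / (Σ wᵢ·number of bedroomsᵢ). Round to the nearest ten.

530

Σ wᵢ·y = 4045830
Σ wᵢ·x = 4×203 + 4×380 + 4×90 + 5×337 + 3×153 + 1×110 + 4×109 + 2×221 + 5×243 + 4×132
  = 7567
Ratio = 4045830 / 7567 = 534.66764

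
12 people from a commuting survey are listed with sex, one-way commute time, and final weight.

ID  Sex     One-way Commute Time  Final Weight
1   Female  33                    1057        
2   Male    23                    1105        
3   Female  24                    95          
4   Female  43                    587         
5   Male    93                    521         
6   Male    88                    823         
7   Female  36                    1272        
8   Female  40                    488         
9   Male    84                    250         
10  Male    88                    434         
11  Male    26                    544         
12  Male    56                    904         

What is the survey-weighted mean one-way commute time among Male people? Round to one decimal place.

59.0

Male rows: 2, 5, 6, 9, 10, 11, 12
Weighted sum = 23×1105 + 93×521 + 88×823 + 84×250 + 88×434 + 26×544 + 56×904
  = 25415 + 48453 + 72424 + 21000 + 38192 + 14144 + 50624 = 270252
Sum of weights = 1105 + 521 + 823 + 250 + 434 + 544 + 904 = 4581
Weighted mean = 270252 / 4581 = 58.994106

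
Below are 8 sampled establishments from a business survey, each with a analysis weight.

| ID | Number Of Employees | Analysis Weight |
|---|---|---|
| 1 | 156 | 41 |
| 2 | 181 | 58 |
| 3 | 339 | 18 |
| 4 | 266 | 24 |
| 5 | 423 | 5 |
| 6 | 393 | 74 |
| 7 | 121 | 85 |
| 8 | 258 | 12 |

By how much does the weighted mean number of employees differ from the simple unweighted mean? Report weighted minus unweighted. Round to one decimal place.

-33.8

Unweighted sum = 2137
Unweighted mean = 2137 / 8 = 267.125
Weighted sum = 156×41 + 181×58 + 339×18 + 266×24 + 423×5 + 393×74 + 121×85 + 258×12
  = 6396 + 10498 + 6102 + 6384 + 2115 + 29082 + 10285 + 3096 = 73958
Sum of weights = 41 + 58 + 18 + 24 + 5 + 74 + 85 + 12 = 317
Weighted mean = 73958 / 317 = 233.30599
Difference (weighted minus unweighted) = -33.819006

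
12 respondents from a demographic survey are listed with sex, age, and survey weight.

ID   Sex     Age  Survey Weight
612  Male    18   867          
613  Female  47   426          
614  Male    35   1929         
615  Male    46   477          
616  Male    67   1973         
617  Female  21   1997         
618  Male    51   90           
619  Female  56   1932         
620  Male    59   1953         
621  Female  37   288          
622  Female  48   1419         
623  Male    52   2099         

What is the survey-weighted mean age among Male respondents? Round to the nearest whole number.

Male rows: 612, 614, 615, 616, 618, 620, 623
Weighted sum = 18×867 + 35×1929 + 46×477 + 67×1973 + 51×90 + 59×1953 + 52×2099
  = 15606 + 67515 + 21942 + 132191 + 4590 + 115227 + 109148 = 466219
Sum of weights = 867 + 1929 + 477 + 1973 + 90 + 1953 + 2099 = 9388
Weighted mean = 466219 / 9388 = 49.661163

50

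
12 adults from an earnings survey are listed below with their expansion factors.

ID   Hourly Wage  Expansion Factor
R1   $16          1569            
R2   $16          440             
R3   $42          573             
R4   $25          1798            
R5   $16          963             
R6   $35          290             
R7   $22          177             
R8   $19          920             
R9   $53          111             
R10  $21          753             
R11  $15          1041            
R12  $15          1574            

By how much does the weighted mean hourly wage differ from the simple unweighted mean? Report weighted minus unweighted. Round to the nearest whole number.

-4

Unweighted sum = 16 + 16 + 42 + 25 + 16 + 35 + 22 + 19 + 53 + 21 + 15 + 15 = 295
Unweighted mean = 295 / 12 = 24.583333
Weighted sum = 16×1569 + 16×440 + 42×573 + 25×1798 + 16×963 + 35×290 + 22×177 + 19×920 + 53×111 + 21×753 + 15×1041 + 15×1574
  = 25104 + 7040 + 24066 + 44950 + 15408 + 10150 + 3894 + 17480 + 5883 + 15813 + 15615 + 23610 = 209013
Sum of weights = 1569 + 440 + 573 + 1798 + 963 + 290 + 177 + 920 + 111 + 753 + 1041 + 1574 = 10209
Weighted mean = 209013 / 10209 = 20.473406
Difference (weighted minus unweighted) = -4.1099275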